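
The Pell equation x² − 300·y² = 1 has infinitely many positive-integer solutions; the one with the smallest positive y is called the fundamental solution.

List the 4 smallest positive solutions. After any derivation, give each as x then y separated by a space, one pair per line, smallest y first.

d=300: √d = [17; 3,8,3,34] (ℓ=4, even), read p_3/q_3
i=0: a=17 ⇒ p=17, q=1
…
i=2: a=8 ⇒ p=433, q=25
i=3: a=3 ⇒ p=1351, q=78
(x₁, y₁) = (1351, 78);  1351² − 300·78² = 1 ✓
k=2:  x_2 = 1351·1351+300·78·78 = 3650401,  y_2 = 1351·78+78·1351 = 210756
k=3:  x_3 = 1351·3650401+300·78·210756 = 9863382151,  y_3 = 1351·210756+78·3650401 = 569462634
k=4:  x_4 = 1351·9863382151+300·78·569462634 = 26650854921601,  y_4 = 1351·569462634+78·9863382151 = 1538687826312

1351 78
3650401 210756
9863382151 569462634
26650854921601 1538687826312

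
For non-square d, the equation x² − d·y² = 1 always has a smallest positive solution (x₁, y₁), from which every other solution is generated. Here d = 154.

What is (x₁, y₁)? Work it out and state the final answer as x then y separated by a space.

d=154: √d = [12; 2,2,3,1,2,1,3,2,2,24] (ℓ=10, even), read p_9/q_9
a_0=12:  p_0=12·1+0=12,  q_0=12·0+1=1
…
a_2=2:  p_2=2·25+12=62,  q_2=2·2+1=5
…
a_5=2:  p_5=2·273+211=757,  q_5=2·22+17=61
a_6=1:  p_6=1·757+273=1030,  q_6=1·61+22=83
a_7=3:  p_7=3·1030+757=3847,  q_7=3·83+61=310
a_8=2:  p_8=2·3847+1030=8724,  q_8=2·310+83=703
a_9=2:  p_9=2·8724+3847=21295,  q_9=2·703+310=1716
(x₁, y₁) = (21295, 1716);  21295² − 154·1716² = 1 ✓

21295 1716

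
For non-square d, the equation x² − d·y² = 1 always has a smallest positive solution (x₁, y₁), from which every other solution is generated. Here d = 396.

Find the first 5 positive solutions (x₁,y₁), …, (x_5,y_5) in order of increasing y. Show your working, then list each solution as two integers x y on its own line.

199 10
79201 3980
31521799 1584030
12545596801 630439960
4993116004999 250913520050

√396 → a₀=19, period (1,8,1,38); ℓ=4 even so k=3
step 0: (19, 1)  from 19·(1,0) + (0,1)
step 1: (20, 1)  from 1·(19,1) + (1,0)
step 2: (179, 9)  from 8·(20,1) + (19,1)
step 3: (199, 10)  from 1·(179,9) + (20,1)
(x₁, y₁) = (199, 10);  199² − 396·10² = 1 ✓
n=2: (199,10)∘(199,10) = (199·199+396·10·10, 199·10+10·199) = (79201,3980)
n=3: (79201,3980)∘(199,10) = (199·79201+396·10·3980, 199·3980+10·79201) = (31521799,1584030)
n=4: (31521799,1584030)∘(199,10) = (199·31521799+396·10·1584030, 199·1584030+10·31521799) = (12545596801,630439960)
n=5: (12545596801,630439960)∘(199,10) = (199·12545596801+396·10·630439960, 199·630439960+10·12545596801) = (4993116004999,250913520050)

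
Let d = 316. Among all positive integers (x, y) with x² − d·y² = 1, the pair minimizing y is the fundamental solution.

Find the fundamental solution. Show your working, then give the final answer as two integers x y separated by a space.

12799 720

√316 = [17; 1,3,2,8,2,3,1,34, …], period ℓ=8 (even) → k=7
a_0=17:  p_0=17·1+0=17,  q_0=17·0+1=1
a_1=1:  p_1=1·17+1=18,  q_1=1·1+0=1
…
a_4=8:  p_4=8·160+71=1351,  q_4=8·9+4=76
…
a_6=3:  p_6=3·2862+1351=9937,  q_6=3·161+76=559
a_7=1:  p_7=1·9937+2862=12799,  q_7=1·559+161=720
fundamental: x₁=12799, y₁=720  (since 163814401 − 316·518400 = 1)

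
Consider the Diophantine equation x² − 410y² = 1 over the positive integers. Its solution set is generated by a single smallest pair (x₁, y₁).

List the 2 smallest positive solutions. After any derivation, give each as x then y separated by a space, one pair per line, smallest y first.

√410 = [20; 4,40, …], period ℓ=2 (even) → k=1
a_0=20:  p_0=20·1+0=20,  q_0=20·0+1=1
a_1=4:  p_1=4·20+1=81,  q_1=4·1+0=4
→ (81, 4).  Check: 81²=6561, 410·4²=6560, difference 1.
k=2:  x_2 = 81·81+410·4·4 = 13121,  y_2 = 81·4+4·81 = 648

81 4
13121 648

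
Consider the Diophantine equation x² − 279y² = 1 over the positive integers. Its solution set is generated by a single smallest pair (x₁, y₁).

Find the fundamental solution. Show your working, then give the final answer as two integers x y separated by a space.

[16; 1,2,2,1,2,2,1,32] for √279; ℓ=8 ⇒ convergent index 7
step 0: (16, 1)  from 16·(1,0) + (0,1)
…
step 2: (50, 3)  from 2·(17,1) + (16,1)
…
step 4: (167, 10)  from 1·(117,7) + (50,3)
step 5: (451, 27)  from 2·(167,10) + (117,7)
step 6: (1069, 64)  from 2·(451,27) + (167,10)
step 7: (1520, 91)  from 1·(1069,64) + (451,27)
→ (1520, 91).  Check: 1520²=2310400, 279·91²=2310399, difference 1.

1520 91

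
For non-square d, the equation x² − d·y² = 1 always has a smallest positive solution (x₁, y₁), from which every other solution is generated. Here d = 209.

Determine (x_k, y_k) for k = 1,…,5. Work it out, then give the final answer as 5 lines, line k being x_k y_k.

d=209: √d = [14; 2,5,3,2,3,5,2,28] (ℓ=8, even), read p_7/q_7
a_0=14:  p_0=14·1+0=14,  q_0=14·0+1=1
a_1=2:  p_1=2·14+1=29,  q_1=2·1+0=2
…
a_5=3:  p_5=3·1171+506=4019,  q_5=3·81+35=278
a_6=5:  p_6=5·4019+1171=21266,  q_6=5·278+81=1471
a_7=2:  p_7=2·21266+4019=46551,  q_7=2·1471+278=3220
(x₁, y₁) = (46551, 3220);  46551² − 209·3220² = 1 ✓
n=2: (46551,3220)∘(46551,3220) = (46551·46551+209·3220·3220, 46551·3220+3220·46551) = (4333991201,299788440)
n=3: (4333991201,299788440)∘(46551,3220) = (46551·4333991201+209·3220·299788440, 46551·299788440+3220·4333991201) = (403503248748951,27910903337660)
n=4: (403503248748951,27910903337660)∘(46551,3220) = (46551·403503248748951+209·3220·27910903337660, 46551·27910903337660+3220·403503248748951) = (37566959460690844801,2598560922243032880)
n=5: (37566959460690844801,2598560922243032880)∘(46551,3220) = (46551·37566959460690844801+209·3220·2598560922243032880, 46551·2598560922243032880+3220·37566959460690844801) = (3497559059305735783913751,241931218954759943856100)

46551 3220
4333991201 299788440
403503248748951 27910903337660
37566959460690844801 2598560922243032880
3497559059305735783913751 241931218954759943856100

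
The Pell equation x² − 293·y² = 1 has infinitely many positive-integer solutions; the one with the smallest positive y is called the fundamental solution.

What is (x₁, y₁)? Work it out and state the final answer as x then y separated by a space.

[17; 8,1,1,8,34] for √293; ℓ=5 ⇒ convergent index 9
i=0: a=17 ⇒ p=17, q=1
i=1: a=8 ⇒ p=137, q=8
…
i=4: a=8 ⇒ p=2482, q=145
i=5: a=34 ⇒ p=84679, q=4947
…
i=7: a=1 ⇒ p=764593, q=44668
i=8: a=1 ⇒ p=1444507, q=84389
i=9: a=8 ⇒ p=12320649, q=719780
→ (12320649, 719780).  Check: 12320649²=151798391781201, 293·719780²=151798391781200, difference 1.

12320649 719780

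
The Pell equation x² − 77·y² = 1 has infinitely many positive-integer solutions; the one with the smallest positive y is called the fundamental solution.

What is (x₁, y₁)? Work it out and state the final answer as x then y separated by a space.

√77 = [8; 1,3,2,3,1,16, …], period ℓ=6 (even) → k=5
step 0: (8, 1)  from 8·(1,0) + (0,1)
step 1: (9, 1)  from 1·(8,1) + (1,0)
step 2: (35, 4)  from 3·(9,1) + (8,1)
step 3: (79, 9)  from 2·(35,4) + (9,1)
step 4: (272, 31)  from 3·(79,9) + (35,4)
step 5: (351, 40)  from 1·(272,31) + (79,9)
→ (351, 40).  Check: 351²=123201, 77·40²=123200, difference 1.

351 40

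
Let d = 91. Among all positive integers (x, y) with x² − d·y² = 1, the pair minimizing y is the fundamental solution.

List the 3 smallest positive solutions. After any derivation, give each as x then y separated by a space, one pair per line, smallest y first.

1574 165
4954951 519420
15598184174 1635133995

√91 = [9; 1,1,5,1,5,1,1,18, …], period ℓ=8 (even) → k=7
step 0: (9, 1)  from 9·(1,0) + (0,1)
step 1: (10, 1)  from 1·(9,1) + (1,0)
step 2: (19, 2)  from 1·(10,1) + (9,1)
step 3: (105, 11)  from 5·(19,2) + (10,1)
step 4: (124, 13)  from 1·(105,11) + (19,2)
…
step 6: (849, 89)  from 1·(725,76) + (124,13)
step 7: (1574, 165)  from 1·(849,89) + (725,76)
→ (1574, 165).  Check: 1574²=2477476, 91·165²=2477475, difference 1.
n=2: (1574,165)∘(1574,165) = (1574·1574+91·165·165, 1574·165+165·1574) = (4954951,519420)
n=3: (4954951,519420)∘(1574,165) = (1574·4954951+91·165·519420, 1574·519420+165·4954951) = (15598184174,1635133995)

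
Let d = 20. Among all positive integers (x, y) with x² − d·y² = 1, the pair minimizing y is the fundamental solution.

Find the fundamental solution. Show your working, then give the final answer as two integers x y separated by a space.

d=20: √d = [4; 2,8] (ℓ=2, even), read p_1/q_1
k=0  a_k=4  p_k/q_k = 4/1
k=1  a_k=2  p_k/q_k = 9/2
fundamental: x₁=9, y₁=2  (since 81 − 20·4 = 1)

9 2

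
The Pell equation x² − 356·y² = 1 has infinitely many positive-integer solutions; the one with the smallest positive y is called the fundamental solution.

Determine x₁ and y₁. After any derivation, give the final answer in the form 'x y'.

[18; 1,6,1,1,2,…,6,1,36] for √356; ℓ=14 ⇒ convergent index 13
k=0  a_k=18  p_k/q_k = 18/1
k=1  a_k=1  p_k/q_k = 19/1
…
k=3  a_k=1  p_k/q_k = 151/8
k=4  a_k=1  p_k/q_k = 283/15
…
k=6  a_k=1  p_k/q_k = 1000/53
…
k=8  a_k=1  p_k/q_k = 9717/515
…
k=12  a_k=6  p_k/q_k = 433982/23001
k=13  a_k=1  p_k/q_k = 500001/26500
(x₁, y₁) = (500001, 26500);  500001² − 356·26500² = 1 ✓

500001 26500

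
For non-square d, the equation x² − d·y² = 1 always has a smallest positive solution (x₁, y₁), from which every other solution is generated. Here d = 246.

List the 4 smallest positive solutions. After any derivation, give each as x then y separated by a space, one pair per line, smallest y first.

√246 = [15; 1,2,5,1,14,1,5,2,1,30, …], period ℓ=10 (even) → k=9
a_0=15:  p_0=15·1+0=15,  q_0=15·0+1=1
a_1=1:  p_1=1·15+1=16,  q_1=1·1+0=1
a_2=2:  p_2=2·16+15=47,  q_2=2·1+1=3
…
a_4=1:  p_4=1·251+47=298,  q_4=1·16+3=19
a_5=14:  p_5=14·298+251=4423,  q_5=14·19+16=282
a_6=1:  p_6=1·4423+298=4721,  q_6=1·282+19=301
…
a_8=2:  p_8=2·28028+4721=60777,  q_8=2·1787+301=3875
a_9=1:  p_9=1·60777+28028=88805,  q_9=1·3875+1787=5662
→ (88805, 5662).  Check: 88805²=7886328025, 246·5662²=7886328024, difference 1.
(88805+5662√246)^2 = 15772656049 + 1005627820√246
(88805+5662√246)^3 = 2801381440774085 + 178609557104538√246
(88805+5662√246)^4 = 497553357680112580801 + 31722843436331366360√246

88805 5662
15772656049 1005627820
2801381440774085 178609557104538
497553357680112580801 31722843436331366360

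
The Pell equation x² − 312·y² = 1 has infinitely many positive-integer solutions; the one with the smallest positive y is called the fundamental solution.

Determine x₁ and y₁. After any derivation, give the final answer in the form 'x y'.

√312 → a₀=17, period (1,1,1,34); ℓ=4 even so k=3
i=0: a=17 ⇒ p=17, q=1
i=1: a=1 ⇒ p=18, q=1
i=2: a=1 ⇒ p=35, q=2
i=3: a=1 ⇒ p=53, q=3
fundamental: x₁=53, y₁=3  (since 2809 − 312·9 = 1)

53 3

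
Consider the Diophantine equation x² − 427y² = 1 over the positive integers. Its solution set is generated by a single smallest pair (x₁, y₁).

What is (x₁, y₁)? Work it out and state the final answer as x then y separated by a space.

[20; 1,1,1,40] for √427; ℓ=4 ⇒ convergent index 3
a_0=20:  p_0=20·1+0=20,  q_0=20·0+1=1
a_1=1:  p_1=1·20+1=21,  q_1=1·1+0=1
a_2=1:  p_2=1·21+20=41,  q_2=1·1+1=2
a_3=1:  p_3=1·41+21=62,  q_3=1·2+1=3
(x₁, y₁) = (62, 3);  62² − 427·3² = 1 ✓

62 3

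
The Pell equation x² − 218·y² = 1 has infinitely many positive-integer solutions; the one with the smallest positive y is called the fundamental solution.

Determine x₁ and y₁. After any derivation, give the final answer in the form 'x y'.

√218 = [14; 1,3,3,1,28, …], period ℓ=5 (odd) → k=9
step 0: (14, 1)  from 14·(1,0) + (0,1)
step 1: (15, 1)  from 1·(14,1) + (1,0)
…
step 3: (192, 13)  from 3·(59,4) + (15,1)
step 4: (251, 17)  from 1·(192,13) + (59,4)
step 5: (7220, 489)  from 28·(251,17) + (192,13)
step 6: (7471, 506)  from 1·(7220,489) + (251,17)
…
step 8: (96370, 6527)  from 3·(29633,2007) + (7471,506)
step 9: (126003, 8534)  from 1·(96370,6527) + (29633,2007)
(x₁, y₁) = (126003, 8534);  126003² − 218·8534² = 1 ✓

126003 8534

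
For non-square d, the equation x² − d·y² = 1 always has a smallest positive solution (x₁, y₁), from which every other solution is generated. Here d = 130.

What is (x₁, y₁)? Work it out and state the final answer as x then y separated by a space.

√130 = [11; 2,2,22, …], period ℓ=3 (odd) → k=5
i=0: a=11 ⇒ p=11, q=1
…
i=2: a=2 ⇒ p=57, q=5
…
i=4: a=2 ⇒ p=2611, q=229
i=5: a=2 ⇒ p=6499, q=570
fundamental: x₁=6499, y₁=570  (since 42237001 − 130·324900 = 1)

6499 570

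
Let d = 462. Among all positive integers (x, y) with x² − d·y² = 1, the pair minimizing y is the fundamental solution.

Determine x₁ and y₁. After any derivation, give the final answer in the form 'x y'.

43 2

√462 → a₀=21, period (2,42); ℓ=2 even so k=1
a_0=21:  p_0=21·1+0=21,  q_0=21·0+1=1
a_1=2:  p_1=2·21+1=43,  q_1=2·1+0=2
→ (43, 2).  Check: 43²=1849, 462·2²=1848, difference 1.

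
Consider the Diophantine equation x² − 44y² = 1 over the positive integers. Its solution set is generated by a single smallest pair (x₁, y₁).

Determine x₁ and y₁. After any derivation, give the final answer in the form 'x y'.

199 30

√44 → a₀=6, period (1,1,1,2,1,1,1,12); ℓ=8 even so k=7
k=0  a_k=6  p_k/q_k = 6/1
k=1  a_k=1  p_k/q_k = 7/1
k=2  a_k=1  p_k/q_k = 13/2
k=3  a_k=1  p_k/q_k = 20/3
k=4  a_k=2  p_k/q_k = 53/8
k=5  a_k=1  p_k/q_k = 73/11
k=6  a_k=1  p_k/q_k = 126/19
k=7  a_k=1  p_k/q_k = 199/30
(x₁, y₁) = (199, 30);  199² − 44·30² = 1 ✓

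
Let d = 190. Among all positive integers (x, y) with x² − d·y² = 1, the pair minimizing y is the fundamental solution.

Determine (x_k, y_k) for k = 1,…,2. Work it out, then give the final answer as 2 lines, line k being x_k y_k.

52021 3774
5412368881 392654508

[13; 1,3,1,1,1,…,3,1,26] for √190; ℓ=14 ⇒ convergent index 13
a_0=13:  p_0=13·1+0=13,  q_0=13·0+1=1
a_1=1:  p_1=1·13+1=14,  q_1=1·1+0=1
a_2=3:  p_2=3·14+13=55,  q_2=3·1+1=4
a_3=1:  p_3=1·55+14=69,  q_3=1·4+1=5
a_4=1:  p_4=1·69+55=124,  q_4=1·5+4=9
a_5=1:  p_5=1·124+69=193,  q_5=1·9+5=14
a_6=2:  p_6=2·193+124=510,  q_6=2·14+9=37
a_7=2:  p_7=2·510+193=1213,  q_7=2·37+14=88
a_8=2:  p_8=2·1213+510=2936,  q_8=2·88+37=213
a_9=1:  p_9=1·2936+1213=4149,  q_9=1·213+88=301
a_10=1:  p_10=1·4149+2936=7085,  q_10=1·301+213=514
a_11=1:  p_11=1·7085+4149=11234,  q_11=1·514+301=815
a_12=3:  p_12=3·11234+7085=40787,  q_12=3·815+514=2959
a_13=1:  p_13=1·40787+11234=52021,  q_13=1·2959+815=3774
(x₁, y₁) = (52021, 3774);  52021² − 190·3774² = 1 ✓
(x_2, y_2) = (52021·52021 + 190·3774·3774, 52021·3774 + 3774·52021) = (5412368881, 392654508)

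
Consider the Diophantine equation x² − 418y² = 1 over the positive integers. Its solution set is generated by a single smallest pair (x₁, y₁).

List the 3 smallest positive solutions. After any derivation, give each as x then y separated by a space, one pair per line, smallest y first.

33857 1656
2292592897 112134384
155240635393601 7593067676520

d=418: √d = [20; 2,4,20,4,2,40] (ℓ=6, even), read p_5/q_5
k=0  a_k=20  p_k/q_k = 20/1
…
k=4  a_k=4  p_k/q_k = 15068/737
k=5  a_k=2  p_k/q_k = 33857/1656
fundamental: x₁=33857, y₁=1656  (since 1146296449 − 418·2742336 = 1)
(33857+1656√418)^2 = 2292592897 + 112134384√418
(33857+1656√418)^3 = 155240635393601 + 7593067676520√418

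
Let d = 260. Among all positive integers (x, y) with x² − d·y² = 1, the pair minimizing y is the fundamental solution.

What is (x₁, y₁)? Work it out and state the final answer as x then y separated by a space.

√260 = [16; 8,32, …], period ℓ=2 (even) → k=1
a_0=16:  p_0=16·1+0=16,  q_0=16·0+1=1
a_1=8:  p_1=8·16+1=129,  q_1=8·1+0=8
(x₁, y₁) = (129, 8);  129² − 260·8² = 1 ✓

129 8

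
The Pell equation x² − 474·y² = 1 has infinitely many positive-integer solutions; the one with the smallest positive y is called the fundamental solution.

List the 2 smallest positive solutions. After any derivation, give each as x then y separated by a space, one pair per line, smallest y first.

193549 8890
74922430801 3441301220

√474 = [21; 1,3,2,1,1,…,3,1,42, …], period ℓ=14 (even) → k=13
k=0  a_k=21  p_k/q_k = 21/1
k=1  a_k=1  p_k/q_k = 22/1
…
k=4  a_k=1  p_k/q_k = 283/13
k=5  a_k=1  p_k/q_k = 479/22
k=6  a_k=1  p_k/q_k = 762/35
k=7  a_k=6  p_k/q_k = 5051/232
…
k=9  a_k=1  p_k/q_k = 10864/499
k=10  a_k=1  p_k/q_k = 16677/766
k=11  a_k=2  p_k/q_k = 44218/2031
k=12  a_k=3  p_k/q_k = 149331/6859
k=13  a_k=1  p_k/q_k = 193549/8890
→ (193549, 8890).  Check: 193549²=37461215401, 474·8890²=37461215400, difference 1.
k=2:  x_2 = 193549·193549+474·8890·8890 = 74922430801,  y_2 = 193549·8890+8890·193549 = 3441301220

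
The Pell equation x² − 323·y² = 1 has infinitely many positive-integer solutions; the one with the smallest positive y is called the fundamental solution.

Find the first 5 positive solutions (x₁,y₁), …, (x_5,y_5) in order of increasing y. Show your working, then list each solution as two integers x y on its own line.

√323 → a₀=17, period (1,34); ℓ=2 even so k=1
a_0=17:  p_0=17·1+0=17,  q_0=17·0+1=1
a_1=1:  p_1=1·17+1=18,  q_1=1·1+0=1
→ (18, 1).  Check: 18²=324, 323·1²=323, difference 1.
(18+1√323)^2 = 647 + 36√323
(18+1√323)^3 = 23274 + 1295√323
(18+1√323)^4 = 837217 + 46584√323
(18+1√323)^5 = 30116538 + 1675729√323

18 1
647 36
23274 1295
837217 46584
30116538 1675729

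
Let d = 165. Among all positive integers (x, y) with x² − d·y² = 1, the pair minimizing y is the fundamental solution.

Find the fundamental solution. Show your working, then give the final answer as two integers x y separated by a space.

√165 = [12; 1,5,2,5,1,24, …], period ℓ=6 (even) → k=5
k=0  a_k=12  p_k/q_k = 12/1
k=1  a_k=1  p_k/q_k = 13/1
…
k=4  a_k=5  p_k/q_k = 912/71
k=5  a_k=1  p_k/q_k = 1079/84
fundamental: x₁=1079, y₁=84  (since 1164241 − 165·7056 = 1)

1079 84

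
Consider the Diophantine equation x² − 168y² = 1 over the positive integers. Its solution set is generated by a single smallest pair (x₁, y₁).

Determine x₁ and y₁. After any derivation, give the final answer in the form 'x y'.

d=168: √d = [12; 1,24] (ℓ=2, even), read p_1/q_1
step 0: (12, 1)  from 12·(1,0) + (0,1)
step 1: (13, 1)  from 1·(12,1) + (1,0)
fundamental: x₁=13, y₁=1  (since 169 − 168·1 = 1)

13 1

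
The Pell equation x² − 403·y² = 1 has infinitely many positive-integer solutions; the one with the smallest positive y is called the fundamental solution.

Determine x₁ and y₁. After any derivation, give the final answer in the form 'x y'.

√403 → a₀=20, period (13,2,1,3,1,3,1,2,13,40); ℓ=10 even so k=9
step 0: (20, 1)  from 20·(1,0) + (0,1)
…
step 2: (542, 27)  from 2·(261,13) + (20,1)
step 3: (803, 40)  from 1·(542,27) + (261,13)
…
step 5: (3754, 187)  from 1·(2951,147) + (803,40)
step 6: (14213, 708)  from 3·(3754,187) + (2951,147)
step 7: (17967, 895)  from 1·(14213,708) + (3754,187)
step 8: (50147, 2498)  from 2·(17967,895) + (14213,708)
step 9: (669878, 33369)  from 13·(50147,2498) + (17967,895)
(x₁, y₁) = (669878, 33369);  669878² − 403·33369² = 1 ✓

669878 33369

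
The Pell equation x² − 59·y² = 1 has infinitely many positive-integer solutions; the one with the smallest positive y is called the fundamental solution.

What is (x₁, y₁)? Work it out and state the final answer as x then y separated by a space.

530 69

√59 = [7; 1,2,7,2,1,14, …], period ℓ=6 (even) → k=5
i=0: a=7 ⇒ p=7, q=1
i=1: a=1 ⇒ p=8, q=1
i=2: a=2 ⇒ p=23, q=3
i=3: a=7 ⇒ p=169, q=22
i=4: a=2 ⇒ p=361, q=47
i=5: a=1 ⇒ p=530, q=69
fundamental: x₁=530, y₁=69  (since 280900 − 59·4761 = 1)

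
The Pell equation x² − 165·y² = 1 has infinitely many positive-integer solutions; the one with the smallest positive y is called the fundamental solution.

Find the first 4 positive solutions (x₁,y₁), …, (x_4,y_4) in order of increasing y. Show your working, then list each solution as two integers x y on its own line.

1079 84
2328481 181272
5024860919 391184892
10843647534721 844176815664

[12; 1,5,2,5,1,24] for √165; ℓ=6 ⇒ convergent index 5
k=0  a_k=12  p_k/q_k = 12/1
…
k=2  a_k=5  p_k/q_k = 77/6
k=3  a_k=2  p_k/q_k = 167/13
k=4  a_k=5  p_k/q_k = 912/71
k=5  a_k=1  p_k/q_k = 1079/84
fundamental: x₁=1079, y₁=84  (since 1164241 − 165·7056 = 1)
n=2: (1079,84)∘(1079,84) = (1079·1079+165·84·84, 1079·84+84·1079) = (2328481,181272)
n=3: (2328481,181272)∘(1079,84) = (1079·2328481+165·84·181272, 1079·181272+84·2328481) = (5024860919,391184892)
n=4: (5024860919,391184892)∘(1079,84) = (1079·5024860919+165·84·391184892, 1079·391184892+84·5024860919) = (10843647534721,844176815664)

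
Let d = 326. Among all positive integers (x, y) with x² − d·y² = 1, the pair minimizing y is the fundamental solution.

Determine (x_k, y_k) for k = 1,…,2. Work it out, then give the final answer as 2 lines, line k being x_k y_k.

325 18
211249 11700

√326 = [18; 18,36, …], period ℓ=2 (even) → k=1
k=0  a_k=18  p_k/q_k = 18/1
k=1  a_k=18  p_k/q_k = 325/18
(x₁, y₁) = (325, 18);  325² − 326·18² = 1 ✓
k=2:  x_2 = 325·325+326·18·18 = 211249,  y_2 = 325·18+18·325 = 11700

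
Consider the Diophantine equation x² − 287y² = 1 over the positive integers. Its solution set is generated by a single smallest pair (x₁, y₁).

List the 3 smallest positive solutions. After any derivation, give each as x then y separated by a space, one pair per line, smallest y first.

[16; 1,15,1,32] for √287; ℓ=4 ⇒ convergent index 3
a_0=16:  p_0=16·1+0=16,  q_0=16·0+1=1
…
a_2=15:  p_2=15·17+16=271,  q_2=15·1+1=16
a_3=1:  p_3=1·271+17=288,  q_3=1·16+1=17
(x₁, y₁) = (288, 17);  288² − 287·17² = 1 ✓
k=2:  x_2 = 288·288+287·17·17 = 165887,  y_2 = 288·17+17·288 = 9792
k=3:  x_3 = 288·165887+287·17·9792 = 95550624,  y_3 = 288·9792+17·165887 = 5640175

288 17
165887 9792
95550624 5640175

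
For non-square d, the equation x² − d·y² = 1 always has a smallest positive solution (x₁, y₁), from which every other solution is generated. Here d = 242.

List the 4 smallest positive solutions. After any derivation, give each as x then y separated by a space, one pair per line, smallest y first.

√242 → a₀=15, period (1,1,3,1,14,1,3,1,1,30); ℓ=10 even so k=9
step 0: (15, 1)  from 15·(1,0) + (0,1)
…
step 2: (31, 2)  from 1·(16,1) + (15,1)
…
step 4: (140, 9)  from 1·(109,7) + (31,2)
step 5: (2069, 133)  from 14·(140,9) + (109,7)
step 6: (2209, 142)  from 1·(2069,133) + (140,9)
…
step 8: (10905, 701)  from 1·(8696,559) + (2209,142)
step 9: (19601, 1260)  from 1·(10905,701) + (8696,559)
fundamental: x₁=19601, y₁=1260  (since 384199201 − 242·1587600 = 1)
k=2:  x_2 = 19601·19601+242·1260·1260 = 768398401,  y_2 = 19601·1260+1260·19601 = 49394520
k=3:  x_3 = 19601·768398401+242·1260·49394520 = 30122754096401,  y_3 = 19601·49394520+1260·768398401 = 1936363971780
k=4:  x_4 = 19601·30122754096401+242·1260·1936363971780 = 1180872205318713601,  y_4 = 19601·1936363971780+1260·30122754096401 = 75909340372325040

19601 1260
768398401 49394520
30122754096401 1936363971780
1180872205318713601 75909340372325040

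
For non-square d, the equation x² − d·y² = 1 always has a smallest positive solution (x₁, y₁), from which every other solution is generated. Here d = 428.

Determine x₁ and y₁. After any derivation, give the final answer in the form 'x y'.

1850887 89466

[20; 1,2,4,1,5,10,5,1,4,2,1,40] for √428; ℓ=12 ⇒ convergent index 11
a_0=20:  p_0=20·1+0=20,  q_0=20·0+1=1
…
a_2=2:  p_2=2·21+20=62,  q_2=2·1+1=3
…
a_9=4:  p_9=4·119350+99779=577179,  q_9=4·5769+4823=27899
a_10=2:  p_10=2·577179+119350=1273708,  q_10=2·27899+5769=61567
a_11=1:  p_11=1·1273708+577179=1850887,  q_11=1·61567+27899=89466
→ (1850887, 89466).  Check: 1850887²=3425782686769, 428·89466²=3425782686768, difference 1.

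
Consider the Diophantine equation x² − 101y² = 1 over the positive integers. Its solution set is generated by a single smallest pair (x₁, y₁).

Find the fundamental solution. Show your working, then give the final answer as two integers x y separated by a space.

201 20

[10; 20] for √101; ℓ=1 ⇒ convergent index 1
a_0=10:  p_0=10·1+0=10,  q_0=10·0+1=1
a_1=20:  p_1=20·10+1=201,  q_1=20·1+0=20
(x₁, y₁) = (201, 20);  201² − 101·20² = 1 ✓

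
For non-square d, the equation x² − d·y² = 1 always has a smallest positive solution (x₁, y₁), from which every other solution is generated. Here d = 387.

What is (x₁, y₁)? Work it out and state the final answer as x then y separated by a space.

[19; 1,2,19,2,1,38] for √387; ℓ=6 ⇒ convergent index 5
step 0: (19, 1)  from 19·(1,0) + (0,1)
step 1: (20, 1)  from 1·(19,1) + (1,0)
step 2: (59, 3)  from 2·(20,1) + (19,1)
…
step 4: (2341, 119)  from 2·(1141,58) + (59,3)
step 5: (3482, 177)  from 1·(2341,119) + (1141,58)
fundamental: x₁=3482, y₁=177  (since 12124324 − 387·31329 = 1)

3482 177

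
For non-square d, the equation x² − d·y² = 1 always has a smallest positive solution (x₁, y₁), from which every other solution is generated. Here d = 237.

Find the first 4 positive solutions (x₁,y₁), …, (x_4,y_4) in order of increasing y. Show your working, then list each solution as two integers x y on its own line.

d=237: √d = [15; 2,1,1,7,10,7,1,1,2,30] (ℓ=10, even), read p_9/q_9
i=0: a=15 ⇒ p=15, q=1
i=1: a=2 ⇒ p=31, q=2
i=2: a=1 ⇒ p=46, q=3
i=3: a=1 ⇒ p=77, q=5
i=4: a=7 ⇒ p=585, q=38
i=5: a=10 ⇒ p=5927, q=385
i=6: a=7 ⇒ p=42074, q=2733
i=7: a=1 ⇒ p=48001, q=3118
i=8: a=1 ⇒ p=90075, q=5851
i=9: a=2 ⇒ p=228151, q=14820
→ (228151, 14820).  Check: 228151²=52052878801, 237·14820²=52052878800, difference 1.
(x_2, y_2) = (228151·228151 + 237·14820·14820, 228151·14820 + 14820·228151) = (104105757601, 6762395640)
(x_3, y_3) = (228151·104105757601 + 237·14820·6762395640, 228151·6762395640 + 14820·104105757601) = (47503665404623351, 3085694655308460)
(x_4, y_4) = (228151·47503665404623351 + 237·14820·3085694655308460, 228151·3085694655308460 + 14820·47503665404623351) = (21676017531356338550401, 1408008642599798519280)

228151 14820
104105757601 6762395640
47503665404623351 3085694655308460
21676017531356338550401 1408008642599798519280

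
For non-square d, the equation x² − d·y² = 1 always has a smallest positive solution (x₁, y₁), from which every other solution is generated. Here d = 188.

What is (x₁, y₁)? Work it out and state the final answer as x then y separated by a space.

d=188: √d = [13; 1,2,2,6,2,2,1,26] (ℓ=8, even), read p_7/q_7
a_0=13:  p_0=13·1+0=13,  q_0=13·0+1=1
…
a_3=2:  p_3=2·41+14=96,  q_3=2·3+1=7
…
a_6=2:  p_6=2·1330+617=3277,  q_6=2·97+45=239
a_7=1:  p_7=1·3277+1330=4607,  q_7=1·239+97=336
→ (4607, 336).  Check: 4607²=21224449, 188·336²=21224448, difference 1.

4607 336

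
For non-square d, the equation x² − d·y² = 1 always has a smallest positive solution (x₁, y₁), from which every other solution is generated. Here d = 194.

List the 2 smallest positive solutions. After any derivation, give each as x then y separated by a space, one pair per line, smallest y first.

√194 → a₀=13, period (1,12,1,26); ℓ=4 even so k=3
a_0=13:  p_0=13·1+0=13,  q_0=13·0+1=1
a_1=1:  p_1=1·13+1=14,  q_1=1·1+0=1
a_2=12:  p_2=12·14+13=181,  q_2=12·1+1=13
a_3=1:  p_3=1·181+14=195,  q_3=1·13+1=14
→ (195, 14).  Check: 195²=38025, 194·14²=38024, difference 1.
(x_2, y_2) = (195·195 + 194·14·14, 195·14 + 14·195) = (76049, 5460)

195 14
76049 5460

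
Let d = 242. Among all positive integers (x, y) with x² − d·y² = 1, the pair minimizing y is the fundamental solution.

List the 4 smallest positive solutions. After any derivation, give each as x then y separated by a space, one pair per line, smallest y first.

19601 1260
768398401 49394520
30122754096401 1936363971780
1180872205318713601 75909340372325040

√242 → a₀=15, period (1,1,3,1,14,1,3,1,1,30); ℓ=10 even so k=9
a_0=15:  p_0=15·1+0=15,  q_0=15·0+1=1
a_1=1:  p_1=1·15+1=16,  q_1=1·1+0=1
…
a_3=3:  p_3=3·31+16=109,  q_3=3·2+1=7
…
a_7=3:  p_7=3·2209+2069=8696,  q_7=3·142+133=559
a_8=1:  p_8=1·8696+2209=10905,  q_8=1·559+142=701
a_9=1:  p_9=1·10905+8696=19601,  q_9=1·701+559=1260
→ (19601, 1260).  Check: 19601²=384199201, 242·1260²=384199200, difference 1.
(19601+1260√242)^2 = 768398401 + 49394520√242
(19601+1260√242)^3 = 30122754096401 + 1936363971780√242
(19601+1260√242)^4 = 1180872205318713601 + 75909340372325040√242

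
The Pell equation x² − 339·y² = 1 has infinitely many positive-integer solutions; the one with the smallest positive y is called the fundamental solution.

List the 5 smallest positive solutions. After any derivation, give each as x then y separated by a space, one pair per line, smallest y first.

97970 5321
19196241799 1042596740
3761311617998090 204286405230279
736991398411349512801 40027878239778270520
144406094600958511920229850 7843062462097867920458521

d=339: √d = [18; 2,2,2,1,17,1,2,2,2,36] (ℓ=10, even), read p_9/q_9
step 0: (18, 1)  from 18·(1,0) + (0,1)
step 1: (37, 2)  from 2·(18,1) + (1,0)
step 2: (92, 5)  from 2·(37,2) + (18,1)
step 3: (221, 12)  from 2·(92,5) + (37,2)
…
step 5: (5542, 301)  from 17·(313,17) + (221,12)
step 6: (5855, 318)  from 1·(5542,301) + (313,17)
…
step 8: (40359, 2192)  from 2·(17252,937) + (5855,318)
step 9: (97970, 5321)  from 2·(40359,2192) + (17252,937)
(x₁, y₁) = (97970, 5321);  97970² − 339·5321² = 1 ✓
n=2: (97970,5321)∘(97970,5321) = (97970·97970+339·5321·5321, 97970·5321+5321·97970) = (19196241799,1042596740)
n=3: (19196241799,1042596740)∘(97970,5321) = (97970·19196241799+339·5321·1042596740, 97970·1042596740+5321·19196241799) = (3761311617998090,204286405230279)
n=4: (3761311617998090,204286405230279)∘(97970,5321) = (97970·3761311617998090+339·5321·204286405230279, 97970·204286405230279+5321·3761311617998090) = (736991398411349512801,40027878239778270520)
n=5: (736991398411349512801,40027878239778270520)∘(97970,5321) = (97970·736991398411349512801+339·5321·40027878239778270520, 97970·40027878239778270520+5321·736991398411349512801) = (144406094600958511920229850,7843062462097867920458521)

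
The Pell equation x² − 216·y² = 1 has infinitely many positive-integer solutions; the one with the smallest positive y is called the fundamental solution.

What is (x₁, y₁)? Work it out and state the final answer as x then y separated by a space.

485 33

√216 → a₀=14, period (1,2,3,2,1,28); ℓ=6 even so k=5
a_0=14:  p_0=14·1+0=14,  q_0=14·0+1=1
…
a_4=2:  p_4=2·147+44=338,  q_4=2·10+3=23
a_5=1:  p_5=1·338+147=485,  q_5=1·23+10=33
(x₁, y₁) = (485, 33);  485² − 216·33² = 1 ✓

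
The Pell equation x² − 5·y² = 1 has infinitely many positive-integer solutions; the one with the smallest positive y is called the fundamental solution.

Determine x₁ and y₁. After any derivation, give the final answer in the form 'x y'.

9 4

√5 → a₀=2, period (4); ℓ=1 odd so k=1
a_0=2:  p_0=2·1+0=2,  q_0=2·0+1=1
a_1=4:  p_1=4·2+1=9,  q_1=4·1+0=4
fundamental: x₁=9, y₁=4  (since 81 − 5·16 = 1)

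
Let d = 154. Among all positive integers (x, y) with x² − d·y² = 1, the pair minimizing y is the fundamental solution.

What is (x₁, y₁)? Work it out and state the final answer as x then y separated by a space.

21295 1716

√154 = [12; 2,2,3,1,2,1,3,2,2,24, …], period ℓ=10 (even) → k=9
k=0  a_k=12  p_k/q_k = 12/1
…
k=2  a_k=2  p_k/q_k = 62/5
…
k=6  a_k=1  p_k/q_k = 1030/83
…
k=8  a_k=2  p_k/q_k = 8724/703
k=9  a_k=2  p_k/q_k = 21295/1716
(x₁, y₁) = (21295, 1716);  21295² − 154·1716² = 1 ✓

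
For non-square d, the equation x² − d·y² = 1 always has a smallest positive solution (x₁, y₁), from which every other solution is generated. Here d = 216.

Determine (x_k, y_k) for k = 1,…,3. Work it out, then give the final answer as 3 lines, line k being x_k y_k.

485 33
470449 32010
456335045 31049667

√216 → a₀=14, period (1,2,3,2,1,28); ℓ=6 even so k=5
step 0: (14, 1)  from 14·(1,0) + (0,1)
step 1: (15, 1)  from 1·(14,1) + (1,0)
step 2: (44, 3)  from 2·(15,1) + (14,1)
…
step 4: (338, 23)  from 2·(147,10) + (44,3)
step 5: (485, 33)  from 1·(338,23) + (147,10)
→ (485, 33).  Check: 485²=235225, 216·33²=235224, difference 1.
n=2: (485,33)∘(485,33) = (485·485+216·33·33, 485·33+33·485) = (470449,32010)
n=3: (470449,32010)∘(485,33) = (485·470449+216·33·32010, 485·32010+33·470449) = (456335045,31049667)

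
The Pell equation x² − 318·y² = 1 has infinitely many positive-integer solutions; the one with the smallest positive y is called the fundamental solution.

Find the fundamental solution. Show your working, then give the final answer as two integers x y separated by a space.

107 6

√318 → a₀=17, period (1,4,1,34); ℓ=4 even so k=3
step 0: (17, 1)  from 17·(1,0) + (0,1)
step 1: (18, 1)  from 1·(17,1) + (1,0)
step 2: (89, 5)  from 4·(18,1) + (17,1)
step 3: (107, 6)  from 1·(89,5) + (18,1)
→ (107, 6).  Check: 107²=11449, 318·6²=11448, difference 1.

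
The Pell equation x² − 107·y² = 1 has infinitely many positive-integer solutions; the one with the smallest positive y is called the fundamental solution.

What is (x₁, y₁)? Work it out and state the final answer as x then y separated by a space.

962 93

√107 → a₀=10, period (2,1,9,1,2,20); ℓ=6 even so k=5
step 0: (10, 1)  from 10·(1,0) + (0,1)
step 1: (21, 2)  from 2·(10,1) + (1,0)
…
step 4: (331, 32)  from 1·(300,29) + (31,3)
step 5: (962, 93)  from 2·(331,32) + (300,29)
(x₁, y₁) = (962, 93);  962² − 107·93² = 1 ✓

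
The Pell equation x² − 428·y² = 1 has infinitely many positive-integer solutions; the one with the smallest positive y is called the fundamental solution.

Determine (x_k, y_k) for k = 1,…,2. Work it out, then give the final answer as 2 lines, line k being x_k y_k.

1850887 89466
6851565373537 331182912684

[20; 1,2,4,1,5,10,5,1,4,2,1,40] for √428; ℓ=12 ⇒ convergent index 11
k=0  a_k=20  p_k/q_k = 20/1
k=1  a_k=1  p_k/q_k = 21/1
…
k=4  a_k=1  p_k/q_k = 331/16
k=5  a_k=5  p_k/q_k = 1924/93
k=6  a_k=10  p_k/q_k = 19571/946
…
k=8  a_k=1  p_k/q_k = 119350/5769
…
k=10  a_k=2  p_k/q_k = 1273708/61567
k=11  a_k=1  p_k/q_k = 1850887/89466
→ (1850887, 89466).  Check: 1850887²=3425782686769, 428·89466²=3425782686768, difference 1.
k=2:  x_2 = 1850887·1850887+428·89466·89466 = 6851565373537,  y_2 = 1850887·89466+89466·1850887 = 331182912684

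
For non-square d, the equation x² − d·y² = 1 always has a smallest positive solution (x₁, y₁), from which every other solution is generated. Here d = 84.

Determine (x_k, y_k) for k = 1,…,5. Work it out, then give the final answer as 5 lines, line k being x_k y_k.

55 6
6049 660
665335 72594
73180801 7984680
8049222775 878242206

d=84: √d = [9; 6,18] (ℓ=2, even), read p_1/q_1
k=0  a_k=9  p_k/q_k = 9/1
k=1  a_k=6  p_k/q_k = 55/6
fundamental: x₁=55, y₁=6  (since 3025 − 84·36 = 1)
(55+6√84)^2 = 6049 + 660√84
(55+6√84)^3 = 665335 + 72594√84
(55+6√84)^4 = 73180801 + 7984680√84
(55+6√84)^5 = 8049222775 + 878242206√84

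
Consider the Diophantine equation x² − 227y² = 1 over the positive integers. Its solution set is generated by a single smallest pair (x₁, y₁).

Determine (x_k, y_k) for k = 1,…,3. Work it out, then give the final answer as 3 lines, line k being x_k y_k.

226 15
102151 6780
46172026 3064545

√227 → a₀=15, period (15,30); ℓ=2 even so k=1
a_0=15:  p_0=15·1+0=15,  q_0=15·0+1=1
a_1=15:  p_1=15·15+1=226,  q_1=15·1+0=15
(x₁, y₁) = (226, 15);  226² − 227·15² = 1 ✓
(x_2, y_2) = (226·226 + 227·15·15, 226·15 + 15·226) = (102151, 6780)
(x_3, y_3) = (226·102151 + 227·15·6780, 226·6780 + 15·102151) = (46172026, 3064545)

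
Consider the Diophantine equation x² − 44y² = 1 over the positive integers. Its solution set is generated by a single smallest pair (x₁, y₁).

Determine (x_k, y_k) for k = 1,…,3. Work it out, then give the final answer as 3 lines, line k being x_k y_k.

√44 → a₀=6, period (1,1,1,2,1,1,1,12); ℓ=8 even so k=7
a_0=6:  p_0=6·1+0=6,  q_0=6·0+1=1
…
a_2=1:  p_2=1·7+6=13,  q_2=1·1+1=2
a_3=1:  p_3=1·13+7=20,  q_3=1·2+1=3
a_4=2:  p_4=2·20+13=53,  q_4=2·3+2=8
a_5=1:  p_5=1·53+20=73,  q_5=1·8+3=11
a_6=1:  p_6=1·73+53=126,  q_6=1·11+8=19
a_7=1:  p_7=1·126+73=199,  q_7=1·19+11=30
(x₁, y₁) = (199, 30);  199² − 44·30² = 1 ✓
n=2: (199,30)∘(199,30) = (199·199+44·30·30, 199·30+30·199) = (79201,11940)
n=3: (79201,11940)∘(199,30) = (199·79201+44·30·11940, 199·11940+30·79201) = (31521799,4752090)

199 30
79201 11940
31521799 4752090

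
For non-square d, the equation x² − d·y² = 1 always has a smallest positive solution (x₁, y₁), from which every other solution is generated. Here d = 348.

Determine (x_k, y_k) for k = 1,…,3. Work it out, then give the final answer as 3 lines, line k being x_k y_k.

√348 = [18; 1,1,1,8,1,1,1,36, …], period ℓ=8 (even) → k=7
k=0  a_k=18  p_k/q_k = 18/1
k=1  a_k=1  p_k/q_k = 19/1
k=2  a_k=1  p_k/q_k = 37/2
k=3  a_k=1  p_k/q_k = 56/3
k=4  a_k=8  p_k/q_k = 485/26
k=5  a_k=1  p_k/q_k = 541/29
k=6  a_k=1  p_k/q_k = 1026/55
k=7  a_k=1  p_k/q_k = 1567/84
→ (1567, 84).  Check: 1567²=2455489, 348·84²=2455488, difference 1.
(x_2, y_2) = (1567·1567 + 348·84·84, 1567·84 + 84·1567) = (4910977, 263256)
(x_3, y_3) = (1567·4910977 + 348·84·263256, 1567·263256 + 84·4910977) = (15391000351, 825044220)

1567 84
4910977 263256
15391000351 825044220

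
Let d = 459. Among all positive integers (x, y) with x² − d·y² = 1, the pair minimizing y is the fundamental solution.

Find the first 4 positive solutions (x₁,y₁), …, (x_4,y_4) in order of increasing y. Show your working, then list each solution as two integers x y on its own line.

√459 = [21; 2,2,1,4,21,4,1,2,2,42, …], period ℓ=10 (even) → k=9
a_0=21:  p_0=21·1+0=21,  q_0=21·0+1=1
…
a_7=1:  p_7=1·60695+14997=75692,  q_7=1·2833+700=3533
a_8=2:  p_8=2·75692+60695=212079,  q_8=2·3533+2833=9899
a_9=2:  p_9=2·212079+75692=499850,  q_9=2·9899+3533=23331
fundamental: x₁=499850, y₁=23331  (since 249850022500 − 459·544335561 = 1)
(499850+23331√459)^2 = 499700044999 + 23324000700√459
(499850+23331√459)^3 = 499550134985000450 + 23317003499766669√459
(499850+23331√459)^4 = 499400269944005249820001 + 23310008398693414998600√459

499850 23331
499700044999 23324000700
499550134985000450 23317003499766669
499400269944005249820001 23310008398693414998600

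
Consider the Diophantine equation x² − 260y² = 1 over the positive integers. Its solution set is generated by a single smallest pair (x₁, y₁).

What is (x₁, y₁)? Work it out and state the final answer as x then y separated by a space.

129 8

√260 → a₀=16, period (8,32); ℓ=2 even so k=1
i=0: a=16 ⇒ p=16, q=1
i=1: a=8 ⇒ p=129, q=8
(x₁, y₁) = (129, 8);  129² − 260·8² = 1 ✓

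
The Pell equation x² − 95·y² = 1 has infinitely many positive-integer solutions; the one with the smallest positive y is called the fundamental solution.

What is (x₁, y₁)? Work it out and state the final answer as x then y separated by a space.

[9; 1,2,1,18] for √95; ℓ=4 ⇒ convergent index 3
i=0: a=9 ⇒ p=9, q=1
i=1: a=1 ⇒ p=10, q=1
i=2: a=2 ⇒ p=29, q=3
i=3: a=1 ⇒ p=39, q=4
fundamental: x₁=39, y₁=4  (since 1521 − 95·16 = 1)

39 4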